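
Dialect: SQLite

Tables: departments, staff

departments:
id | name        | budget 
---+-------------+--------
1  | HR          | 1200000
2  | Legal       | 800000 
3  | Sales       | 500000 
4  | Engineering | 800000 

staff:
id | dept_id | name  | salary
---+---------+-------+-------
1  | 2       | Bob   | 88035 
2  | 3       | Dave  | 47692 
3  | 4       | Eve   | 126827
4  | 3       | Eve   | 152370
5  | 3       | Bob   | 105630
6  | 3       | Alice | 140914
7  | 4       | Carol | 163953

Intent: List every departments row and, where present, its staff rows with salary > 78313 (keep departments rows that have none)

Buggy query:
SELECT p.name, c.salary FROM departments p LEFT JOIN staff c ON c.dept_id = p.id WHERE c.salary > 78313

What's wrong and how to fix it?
Bug: Filtering c.salary in WHERE discards the NULL rows produced by LEFT JOIN, turning it into an inner join

Fix: Move the right-table condition into the ON clause so unmatched parents are kept

Corrected query:
SELECT p.name, c.salary FROM departments p LEFT JOIN staff c ON c.dept_id = p.id AND c.salary > 78313

Result:
name        | salary
------------+-------
HR          | NULL  
Legal       | 88035 
Sales       | 105630
Sales       | 140914
Sales       | 152370
Engineering | 126827
Engineering | 163953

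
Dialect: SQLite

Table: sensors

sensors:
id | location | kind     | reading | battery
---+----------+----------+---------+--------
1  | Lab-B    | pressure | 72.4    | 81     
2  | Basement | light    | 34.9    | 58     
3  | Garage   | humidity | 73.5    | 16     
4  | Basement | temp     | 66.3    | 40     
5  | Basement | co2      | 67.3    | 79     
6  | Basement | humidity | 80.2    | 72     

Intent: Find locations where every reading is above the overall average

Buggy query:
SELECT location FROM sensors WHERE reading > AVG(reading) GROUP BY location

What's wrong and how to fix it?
Bug: WHERE evaluates per row before aggregation, so AVG() is unavailable

Fix: Use a subquery for AVG and a HAVING MIN(...) filter so the condition holds for every row in the group

Corrected query:
SELECT location FROM sensors GROUP BY location HAVING MIN(reading) > (SELECT AVG(reading) FROM sensors)

Result:
location
--------
Garage  
Lab-B   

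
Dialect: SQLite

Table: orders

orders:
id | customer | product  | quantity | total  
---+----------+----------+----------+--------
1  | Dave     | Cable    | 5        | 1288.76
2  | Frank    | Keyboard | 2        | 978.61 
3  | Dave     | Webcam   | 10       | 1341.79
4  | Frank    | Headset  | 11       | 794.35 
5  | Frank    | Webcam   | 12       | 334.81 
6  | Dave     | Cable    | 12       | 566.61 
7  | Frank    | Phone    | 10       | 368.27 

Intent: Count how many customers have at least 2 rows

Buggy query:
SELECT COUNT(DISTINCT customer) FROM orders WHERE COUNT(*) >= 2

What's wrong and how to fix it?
Bug: COUNT(*) cannot appear in WHERE; the per-group count doesn't exist yet

Fix: Use a subquery that GROUPs and filters with HAVING, then count its rows

Corrected query:
SELECT COUNT(*) FROM (SELECT customer FROM orders GROUP BY customer HAVING COUNT(*) >= 2)

Result:
COUNT(*)
--------
2       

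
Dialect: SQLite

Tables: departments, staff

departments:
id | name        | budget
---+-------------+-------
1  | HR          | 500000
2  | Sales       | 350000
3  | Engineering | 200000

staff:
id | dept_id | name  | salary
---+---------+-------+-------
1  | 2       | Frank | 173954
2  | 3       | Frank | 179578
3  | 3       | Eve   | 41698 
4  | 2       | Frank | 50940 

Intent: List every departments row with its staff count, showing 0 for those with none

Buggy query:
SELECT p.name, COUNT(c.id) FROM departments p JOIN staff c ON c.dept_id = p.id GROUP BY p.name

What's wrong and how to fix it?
Bug: INNER JOIN drops departments rows that have no matching staff rows

Fix: Use LEFT JOIN so parents without children still appear (COUNT(c.id) gives 0)

Corrected query:
SELECT p.name, COUNT(c.id) FROM departments p LEFT JOIN staff c ON c.dept_id = p.id GROUP BY p.name

Result:
name        | COUNT(c.id)
------------+------------
Engineering | 2          
HR          | 0          
Sales       | 2          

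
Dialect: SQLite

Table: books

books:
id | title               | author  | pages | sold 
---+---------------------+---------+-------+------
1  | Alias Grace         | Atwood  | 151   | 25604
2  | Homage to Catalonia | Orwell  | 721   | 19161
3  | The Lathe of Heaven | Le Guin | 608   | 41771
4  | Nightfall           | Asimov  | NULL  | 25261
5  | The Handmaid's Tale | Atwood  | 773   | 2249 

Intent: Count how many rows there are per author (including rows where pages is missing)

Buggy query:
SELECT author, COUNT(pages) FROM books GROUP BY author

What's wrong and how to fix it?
Bug: COUNT(pages) skips NULLs, so groups with missing pages are undercounted

Fix: Replace COUNT(pages) with COUNT(*)

Corrected query:
SELECT author, COUNT(*) FROM books GROUP BY author

Result:
author  | COUNT(*)
--------+---------
Asimov  | 1       
Atwood  | 2       
Le Guin | 1       
Orwell  | 1       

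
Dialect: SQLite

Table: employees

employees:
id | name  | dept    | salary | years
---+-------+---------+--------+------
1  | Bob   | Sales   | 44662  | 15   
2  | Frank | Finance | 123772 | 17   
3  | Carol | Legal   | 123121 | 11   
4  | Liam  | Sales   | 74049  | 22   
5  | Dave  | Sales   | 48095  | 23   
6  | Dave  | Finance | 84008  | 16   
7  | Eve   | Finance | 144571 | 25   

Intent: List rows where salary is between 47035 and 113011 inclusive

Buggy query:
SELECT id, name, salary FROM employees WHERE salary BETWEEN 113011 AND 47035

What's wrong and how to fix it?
Bug: BETWEEN expects the lower bound first; with 113011 AND 47035 the range is empty

Fix: Swap the bounds so the smaller value comes first

Corrected query:
SELECT id, name, salary FROM employees WHERE salary BETWEEN 47035 AND 113011

Result:
id | name | salary
---+------+-------
4  | Liam | 74049 
5  | Dave | 48095 
6  | Dave | 84008 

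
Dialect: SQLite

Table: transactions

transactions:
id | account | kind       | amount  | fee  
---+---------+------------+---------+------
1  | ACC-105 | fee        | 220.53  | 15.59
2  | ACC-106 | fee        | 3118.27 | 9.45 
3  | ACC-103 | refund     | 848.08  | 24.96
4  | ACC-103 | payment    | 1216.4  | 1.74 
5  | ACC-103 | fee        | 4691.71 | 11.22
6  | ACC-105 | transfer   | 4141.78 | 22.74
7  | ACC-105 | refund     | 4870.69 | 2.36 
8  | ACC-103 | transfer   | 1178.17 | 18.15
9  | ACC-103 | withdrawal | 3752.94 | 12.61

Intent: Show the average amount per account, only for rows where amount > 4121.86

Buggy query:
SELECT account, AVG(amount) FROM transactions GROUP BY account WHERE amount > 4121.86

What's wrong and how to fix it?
Bug: Row-level WHERE must come before GROUP BY in the clause order

Fix: Move the WHERE clause before GROUP BY

Corrected query:
SELECT account, AVG(amount) FROM transactions WHERE amount > 4121.86 GROUP BY account

Result:
account | AVG(amount)
--------+------------
ACC-103 | 4691.71    
ACC-105 | 4506.235   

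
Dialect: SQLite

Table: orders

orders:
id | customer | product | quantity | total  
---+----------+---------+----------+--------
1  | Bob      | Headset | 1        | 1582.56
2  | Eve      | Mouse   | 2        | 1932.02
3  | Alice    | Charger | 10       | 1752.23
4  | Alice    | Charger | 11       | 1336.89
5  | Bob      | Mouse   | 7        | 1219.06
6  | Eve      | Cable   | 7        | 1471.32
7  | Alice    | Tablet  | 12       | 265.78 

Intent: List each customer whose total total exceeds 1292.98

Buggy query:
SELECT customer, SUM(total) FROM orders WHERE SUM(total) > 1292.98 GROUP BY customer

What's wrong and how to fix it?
Bug: WHERE runs before GROUP BY, so aggregates aren't available there

Fix: Use HAVING (which filters groups after aggregation) instead of WHERE

Corrected query:
SELECT customer, SUM(total) FROM orders GROUP BY customer HAVING SUM(total) > 1292.98

Result:
customer | SUM(total)
---------+-----------
Alice    | 3354.9    
Bob      | 2801.62   
Eve      | 3403.34   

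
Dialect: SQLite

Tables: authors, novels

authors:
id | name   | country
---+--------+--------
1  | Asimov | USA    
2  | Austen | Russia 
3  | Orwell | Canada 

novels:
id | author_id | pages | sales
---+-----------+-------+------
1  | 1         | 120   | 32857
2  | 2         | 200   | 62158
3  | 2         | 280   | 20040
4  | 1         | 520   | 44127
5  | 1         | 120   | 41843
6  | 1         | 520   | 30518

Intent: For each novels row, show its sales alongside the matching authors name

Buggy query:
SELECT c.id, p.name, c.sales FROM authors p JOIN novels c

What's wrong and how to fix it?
Bug: JOIN with no ON clause produces a cartesian product; every novels row pairs with every authors row

Fix: Specify the join condition linking the foreign key to the parent id

Corrected query:
SELECT c.id, p.name, c.sales FROM authors p JOIN novels c ON c.author_id = p.id

Result:
id | name   | sales
---+--------+------
1  | Asimov | 32857
2  | Austen | 62158
3  | Austen | 20040
4  | Asimov | 44127
5  | Asimov | 41843
6  | Asimov | 30518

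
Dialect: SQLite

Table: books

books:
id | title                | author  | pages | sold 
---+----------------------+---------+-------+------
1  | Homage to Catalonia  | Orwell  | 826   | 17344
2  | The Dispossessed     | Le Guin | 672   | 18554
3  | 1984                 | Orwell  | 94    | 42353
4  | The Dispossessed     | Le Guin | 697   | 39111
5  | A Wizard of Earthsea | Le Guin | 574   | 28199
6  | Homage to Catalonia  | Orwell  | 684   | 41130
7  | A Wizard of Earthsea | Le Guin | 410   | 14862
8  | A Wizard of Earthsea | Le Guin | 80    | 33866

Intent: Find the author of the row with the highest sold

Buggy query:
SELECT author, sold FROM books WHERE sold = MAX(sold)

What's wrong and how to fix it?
Bug: WHERE is evaluated per row; an aggregate over the whole table isn't defined there

Fix: Use a subquery: WHERE sold = (SELECT MAX(sold) FROM books)

Corrected query:
SELECT author, sold FROM books WHERE sold = (SELECT MAX(sold) FROM books)

Result:
author | sold 
-------+------
Orwell | 42353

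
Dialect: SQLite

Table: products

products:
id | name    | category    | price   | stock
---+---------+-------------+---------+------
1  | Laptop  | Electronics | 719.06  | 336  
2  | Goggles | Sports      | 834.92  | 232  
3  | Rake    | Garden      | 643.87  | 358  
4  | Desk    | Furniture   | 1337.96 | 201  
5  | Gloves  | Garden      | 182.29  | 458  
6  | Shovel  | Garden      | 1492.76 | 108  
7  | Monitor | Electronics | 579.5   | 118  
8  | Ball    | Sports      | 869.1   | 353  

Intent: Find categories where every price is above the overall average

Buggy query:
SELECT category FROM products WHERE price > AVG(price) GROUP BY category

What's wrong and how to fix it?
Bug: AVG() is an aggregate; it can't sit directly in WHERE

Fix: Use a subquery for AVG and a HAVING MIN(...) filter so the condition holds for every row in the group

Corrected query:
SELECT category FROM products GROUP BY category HAVING MIN(price) > (SELECT AVG(price) FROM products)

Result:
category 
---------
Furniture
Sports   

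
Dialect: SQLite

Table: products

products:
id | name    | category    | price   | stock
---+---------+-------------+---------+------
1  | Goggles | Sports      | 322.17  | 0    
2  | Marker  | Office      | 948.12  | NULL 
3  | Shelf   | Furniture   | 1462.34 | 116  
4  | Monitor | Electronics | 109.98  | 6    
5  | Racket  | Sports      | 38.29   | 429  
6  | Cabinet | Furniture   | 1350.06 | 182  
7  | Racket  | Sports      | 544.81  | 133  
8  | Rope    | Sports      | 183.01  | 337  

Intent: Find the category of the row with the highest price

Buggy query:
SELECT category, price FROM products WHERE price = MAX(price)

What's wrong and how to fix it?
Bug: MAX(price) is an aggregate and cannot be used directly in WHERE

Fix: Wrap MAX in a scalar subquery so WHERE compares against a single value

Corrected query:
SELECT category, price FROM products WHERE price = (SELECT MAX(price) FROM products)

Result:
category  | price  
----------+--------
Furniture | 1462.34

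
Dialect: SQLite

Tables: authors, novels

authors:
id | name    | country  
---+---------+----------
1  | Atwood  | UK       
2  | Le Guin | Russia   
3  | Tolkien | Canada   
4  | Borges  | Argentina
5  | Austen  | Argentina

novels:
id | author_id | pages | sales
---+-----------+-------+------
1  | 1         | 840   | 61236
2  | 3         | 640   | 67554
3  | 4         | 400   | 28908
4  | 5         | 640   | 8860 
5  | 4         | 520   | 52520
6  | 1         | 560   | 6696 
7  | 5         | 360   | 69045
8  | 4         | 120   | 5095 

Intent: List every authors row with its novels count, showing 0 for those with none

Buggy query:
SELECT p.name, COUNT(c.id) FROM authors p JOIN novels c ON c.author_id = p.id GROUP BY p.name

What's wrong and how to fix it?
Bug: An inner join excludes parents with zero children

Fix: Switch to LEFT JOIN to retain unmatched parent rows

Corrected query:
SELECT p.name, COUNT(c.id) FROM authors p LEFT JOIN novels c ON c.author_id = p.id GROUP BY p.name

Result:
name    | COUNT(c.id)
--------+------------
Atwood  | 2          
Austen  | 2          
Borges  | 3          
Le Guin | 0          
Tolkien | 1          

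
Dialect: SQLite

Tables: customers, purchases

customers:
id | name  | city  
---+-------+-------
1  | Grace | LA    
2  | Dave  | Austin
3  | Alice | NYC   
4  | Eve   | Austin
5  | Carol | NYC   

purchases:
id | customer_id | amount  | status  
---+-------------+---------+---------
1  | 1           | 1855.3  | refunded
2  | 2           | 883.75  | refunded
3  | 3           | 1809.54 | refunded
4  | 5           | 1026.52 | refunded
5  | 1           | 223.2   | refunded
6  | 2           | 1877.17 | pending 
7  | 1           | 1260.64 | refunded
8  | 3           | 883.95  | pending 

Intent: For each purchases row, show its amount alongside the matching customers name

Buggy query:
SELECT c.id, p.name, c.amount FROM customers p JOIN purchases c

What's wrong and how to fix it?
Bug: JOIN with no ON clause produces a cartesian product; every purchases row pairs with every customers row

Fix: Add ON c.customer_id = p.id to the JOIN

Corrected query:
SELECT c.id, p.name, c.amount FROM customers p JOIN purchases c ON c.customer_id = p.id

Result:
id | name  | amount 
---+-------+--------
1  | Grace | 1855.3 
2  | Dave  | 883.75 
3  | Alice | 1809.54
4  | Carol | 1026.52
5  | Grace | 223.2  
6  | Dave  | 1877.17
7  | Grace | 1260.64
8  | Alice | 883.95 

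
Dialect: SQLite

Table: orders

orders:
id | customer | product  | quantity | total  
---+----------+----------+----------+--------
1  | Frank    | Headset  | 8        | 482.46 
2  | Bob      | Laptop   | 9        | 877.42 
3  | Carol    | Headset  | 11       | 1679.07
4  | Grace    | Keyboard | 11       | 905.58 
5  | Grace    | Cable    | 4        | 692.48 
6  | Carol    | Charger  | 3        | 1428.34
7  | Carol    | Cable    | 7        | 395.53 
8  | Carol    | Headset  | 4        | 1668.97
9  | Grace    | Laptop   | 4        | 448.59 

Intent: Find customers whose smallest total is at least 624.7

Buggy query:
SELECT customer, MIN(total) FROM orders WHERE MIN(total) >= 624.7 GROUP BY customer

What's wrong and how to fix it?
Bug: Aggregates like MIN are computed per group after WHERE runs

Fix: Use HAVING for the per-group MIN condition

Corrected query:
SELECT customer, MIN(total) FROM orders GROUP BY customer HAVING MIN(total) >= 624.7

Result:
customer | MIN(total)
---------+-----------
Bob      | 877.42    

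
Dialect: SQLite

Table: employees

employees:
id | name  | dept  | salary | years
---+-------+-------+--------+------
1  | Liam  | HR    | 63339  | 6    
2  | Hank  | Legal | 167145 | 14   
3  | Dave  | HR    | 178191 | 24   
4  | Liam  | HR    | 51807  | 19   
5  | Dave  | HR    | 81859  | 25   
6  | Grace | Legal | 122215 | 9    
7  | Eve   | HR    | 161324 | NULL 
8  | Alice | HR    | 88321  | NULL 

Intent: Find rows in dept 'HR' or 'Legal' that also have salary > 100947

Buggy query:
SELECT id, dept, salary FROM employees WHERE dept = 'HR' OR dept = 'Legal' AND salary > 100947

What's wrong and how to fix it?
Bug: AND binds tighter than OR, so this parses as dept = 'HR' OR (dept = 'Legal' AND salary > 100947)

Fix: Group the OR with parentheses (or use IN), then AND the threshold

Corrected query:
SELECT id, dept, salary FROM employees WHERE (dept = 'HR' OR dept = 'Legal') AND salary > 100947

Result:
id | dept  | salary
---+-------+-------
2  | Legal | 167145
3  | HR    | 178191
6  | Legal | 122215
7  | HR    | 161324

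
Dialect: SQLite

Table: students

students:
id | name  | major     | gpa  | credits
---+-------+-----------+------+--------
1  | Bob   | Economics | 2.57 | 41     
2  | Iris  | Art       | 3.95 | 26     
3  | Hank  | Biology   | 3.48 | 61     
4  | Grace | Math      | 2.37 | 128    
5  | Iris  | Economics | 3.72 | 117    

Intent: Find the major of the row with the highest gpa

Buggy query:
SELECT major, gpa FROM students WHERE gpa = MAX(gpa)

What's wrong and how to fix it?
Bug: WHERE is evaluated per row; an aggregate over the whole table isn't defined there

Fix: Use a subquery: WHERE gpa = (SELECT MAX(gpa) FROM students)

Corrected query:
SELECT major, gpa FROM students WHERE gpa = (SELECT MAX(gpa) FROM students)

Result:
major | gpa 
------+-----
Art   | 3.95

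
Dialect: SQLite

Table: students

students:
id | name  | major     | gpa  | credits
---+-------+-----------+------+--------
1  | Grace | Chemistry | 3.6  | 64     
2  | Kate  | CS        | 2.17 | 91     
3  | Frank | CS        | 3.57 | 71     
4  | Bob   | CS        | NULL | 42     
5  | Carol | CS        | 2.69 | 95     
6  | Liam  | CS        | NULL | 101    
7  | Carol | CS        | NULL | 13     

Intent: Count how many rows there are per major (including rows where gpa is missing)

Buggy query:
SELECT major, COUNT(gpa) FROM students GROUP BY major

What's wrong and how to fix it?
Bug: COUNT(column) counts non-NULL values only; rows with NULL gpa aren't counted

Fix: Replace COUNT(gpa) with COUNT(*)

Corrected query:
SELECT major, COUNT(*) FROM students GROUP BY major

Result:
major     | COUNT(*)
----------+---------
CS        | 6       
Chemistry | 1       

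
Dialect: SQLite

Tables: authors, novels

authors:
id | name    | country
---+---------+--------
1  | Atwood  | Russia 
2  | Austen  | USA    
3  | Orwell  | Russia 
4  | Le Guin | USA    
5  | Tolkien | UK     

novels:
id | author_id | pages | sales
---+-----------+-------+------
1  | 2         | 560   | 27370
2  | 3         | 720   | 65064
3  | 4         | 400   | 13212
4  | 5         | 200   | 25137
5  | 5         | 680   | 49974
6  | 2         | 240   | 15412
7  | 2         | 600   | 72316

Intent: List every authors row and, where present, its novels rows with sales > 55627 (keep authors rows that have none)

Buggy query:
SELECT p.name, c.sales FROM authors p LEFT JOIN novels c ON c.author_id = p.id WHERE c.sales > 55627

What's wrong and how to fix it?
Bug: A WHERE condition on the right-hand table after LEFT JOIN drops unmatched parents

Fix: Put 'c.sales > 55627' in the JOIN's ON clause instead of WHERE

Corrected query:
SELECT p.name, c.sales FROM authors p LEFT JOIN novels c ON c.author_id = p.id AND c.sales > 55627

Result:
name    | sales
--------+------
Atwood  | NULL 
Austen  | 72316
Orwell  | 65064
Le Guin | NULL 
Tolkien | NULL 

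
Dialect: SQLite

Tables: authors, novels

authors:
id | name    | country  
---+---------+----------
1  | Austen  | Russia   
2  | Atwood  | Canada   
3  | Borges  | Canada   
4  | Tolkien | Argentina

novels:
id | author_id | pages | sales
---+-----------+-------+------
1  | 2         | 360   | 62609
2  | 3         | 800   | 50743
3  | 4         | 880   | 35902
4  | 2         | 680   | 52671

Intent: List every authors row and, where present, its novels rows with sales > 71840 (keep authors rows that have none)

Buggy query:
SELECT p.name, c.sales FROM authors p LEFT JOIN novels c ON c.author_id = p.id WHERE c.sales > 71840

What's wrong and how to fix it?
Bug: A WHERE condition on the right-hand table after LEFT JOIN drops unmatched parents

Fix: Move the right-table condition into the ON clause so unmatched parents are kept

Corrected query:
SELECT p.name, c.sales FROM authors p LEFT JOIN novels c ON c.author_id = p.id AND c.sales > 71840

Result:
name    | sales
--------+------
Austen  | NULL 
Atwood  | NULL 
Borges  | NULL 
Tolkien | NULL 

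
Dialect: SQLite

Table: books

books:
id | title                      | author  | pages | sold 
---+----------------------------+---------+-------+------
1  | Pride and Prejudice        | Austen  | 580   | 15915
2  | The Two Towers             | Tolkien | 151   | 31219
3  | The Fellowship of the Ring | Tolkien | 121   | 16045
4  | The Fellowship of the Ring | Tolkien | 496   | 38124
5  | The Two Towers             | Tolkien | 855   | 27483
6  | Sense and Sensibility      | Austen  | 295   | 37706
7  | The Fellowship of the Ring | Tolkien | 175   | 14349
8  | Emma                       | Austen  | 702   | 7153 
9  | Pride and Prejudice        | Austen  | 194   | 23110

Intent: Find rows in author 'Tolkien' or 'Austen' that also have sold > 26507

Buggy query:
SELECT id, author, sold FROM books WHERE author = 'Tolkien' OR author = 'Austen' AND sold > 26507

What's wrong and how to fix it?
Bug: Without parentheses, AND is evaluated before OR, so the sold filter only applies to the 'Austen' branch

Fix: Group the OR with parentheses (or use IN), then AND the threshold

Corrected query:
SELECT id, author, sold FROM books WHERE (author = 'Tolkien' OR author = 'Austen') AND sold > 26507

Result:
id | author  | sold 
---+---------+------
2  | Tolkien | 31219
4  | Tolkien | 38124
5  | Tolkien | 27483
6  | Austen  | 37706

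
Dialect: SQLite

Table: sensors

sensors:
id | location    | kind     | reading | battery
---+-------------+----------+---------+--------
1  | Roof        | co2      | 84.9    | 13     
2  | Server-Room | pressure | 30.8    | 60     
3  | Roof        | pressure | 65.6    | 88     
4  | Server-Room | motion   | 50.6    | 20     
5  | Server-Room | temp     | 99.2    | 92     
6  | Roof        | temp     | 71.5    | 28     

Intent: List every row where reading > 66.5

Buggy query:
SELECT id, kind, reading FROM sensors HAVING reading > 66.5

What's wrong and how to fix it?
Bug: HAVING filters the output of aggregation, but this query has no GROUP BY and no aggregate functions, so SQLite rejects it (HAVING clause on a non-aggregate query); the condition here is per row

Fix: Replace HAVING with WHERE since the condition applies to individual rows

Corrected query:
SELECT id, kind, reading FROM sensors WHERE reading > 66.5

Result:
id | kind | reading
---+------+--------
1  | co2  | 84.9   
5  | temp | 99.2   
6  | temp | 71.5   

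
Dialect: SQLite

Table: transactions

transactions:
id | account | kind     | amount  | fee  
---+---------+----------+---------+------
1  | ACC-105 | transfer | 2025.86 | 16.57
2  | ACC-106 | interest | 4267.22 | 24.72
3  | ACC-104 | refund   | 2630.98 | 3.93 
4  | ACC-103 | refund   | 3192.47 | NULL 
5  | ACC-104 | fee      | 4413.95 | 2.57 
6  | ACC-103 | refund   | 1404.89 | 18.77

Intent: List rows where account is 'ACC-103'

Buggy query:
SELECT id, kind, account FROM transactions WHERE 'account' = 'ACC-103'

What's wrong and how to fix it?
Bug: 'account' in single quotes is a string literal, not the column; the comparison is literal-vs-literal and never true

Fix: Reference the column as account without single quotes

Corrected query:
SELECT id, kind, account FROM transactions WHERE account = 'ACC-103'

Result:
id | kind   | account
---+--------+--------
4  | refund | ACC-103
6  | refund | ACC-103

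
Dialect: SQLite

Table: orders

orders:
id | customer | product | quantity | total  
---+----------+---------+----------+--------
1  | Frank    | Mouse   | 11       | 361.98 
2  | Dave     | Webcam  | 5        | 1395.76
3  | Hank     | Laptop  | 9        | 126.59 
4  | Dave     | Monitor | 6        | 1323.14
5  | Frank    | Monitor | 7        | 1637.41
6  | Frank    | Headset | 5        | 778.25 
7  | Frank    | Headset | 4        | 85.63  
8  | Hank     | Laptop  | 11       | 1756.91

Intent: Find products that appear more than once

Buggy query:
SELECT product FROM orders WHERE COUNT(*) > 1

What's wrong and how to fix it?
Bug: COUNT(*) is an aggregate and cannot be used in WHERE

Fix: Group first, then use HAVING for the count condition

Corrected query:
SELECT product FROM orders GROUP BY product HAVING COUNT(*) > 1

Result:
product
-------
Headset
Laptop 
Monitor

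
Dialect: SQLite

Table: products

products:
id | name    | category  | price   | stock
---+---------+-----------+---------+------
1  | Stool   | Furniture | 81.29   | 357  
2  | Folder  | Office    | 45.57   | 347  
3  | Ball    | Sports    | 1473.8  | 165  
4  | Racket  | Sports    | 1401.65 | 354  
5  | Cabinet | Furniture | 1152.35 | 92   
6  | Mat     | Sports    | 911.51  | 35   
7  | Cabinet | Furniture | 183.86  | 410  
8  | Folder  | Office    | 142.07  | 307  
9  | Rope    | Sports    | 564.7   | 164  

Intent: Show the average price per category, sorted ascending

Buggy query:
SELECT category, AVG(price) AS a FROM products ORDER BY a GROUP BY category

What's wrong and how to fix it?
Bug: GROUP BY must precede ORDER BY

Fix: Move ORDER BY to the end, after GROUP BY

Corrected query:
SELECT category, AVG(price) AS a FROM products GROUP BY category ORDER BY a

Result:
category  | a       
----------+---------
Office    | 93.82   
Furniture | 472.5   
Sports    | 1087.915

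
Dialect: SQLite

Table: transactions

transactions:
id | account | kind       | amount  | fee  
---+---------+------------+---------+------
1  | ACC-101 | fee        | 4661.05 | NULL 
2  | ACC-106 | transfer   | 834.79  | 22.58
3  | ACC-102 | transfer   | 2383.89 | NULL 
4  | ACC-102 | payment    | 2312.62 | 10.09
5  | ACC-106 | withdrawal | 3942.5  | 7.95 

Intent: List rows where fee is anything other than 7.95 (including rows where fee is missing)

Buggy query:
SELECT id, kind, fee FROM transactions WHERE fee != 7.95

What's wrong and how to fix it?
Bug: 'fee != 7.95' is unknown when fee is NULL, so NULL rows are silently excluded

Fix: Handle NULL separately with IS NULL alongside the inequality

Corrected query:
SELECT id, kind, fee FROM transactions WHERE fee != 7.95 OR fee IS NULL

Result:
id | kind     | fee  
---+----------+------
1  | fee      | NULL 
2  | transfer | 22.58
3  | transfer | NULL 
4  | payment  | 10.09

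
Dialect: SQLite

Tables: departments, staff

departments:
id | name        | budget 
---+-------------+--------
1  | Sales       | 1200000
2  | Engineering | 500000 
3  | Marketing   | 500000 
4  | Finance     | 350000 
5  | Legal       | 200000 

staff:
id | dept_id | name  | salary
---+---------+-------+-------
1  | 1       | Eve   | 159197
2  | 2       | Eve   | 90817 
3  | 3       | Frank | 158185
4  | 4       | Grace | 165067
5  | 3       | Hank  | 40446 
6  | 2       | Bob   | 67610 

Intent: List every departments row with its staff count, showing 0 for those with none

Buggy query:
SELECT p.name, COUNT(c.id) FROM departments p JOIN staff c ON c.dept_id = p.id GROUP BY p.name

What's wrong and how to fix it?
Bug: INNER JOIN drops departments rows that have no matching staff rows

Fix: Switch to LEFT JOIN to retain unmatched parent rows

Corrected query:
SELECT p.name, COUNT(c.id) FROM departments p LEFT JOIN staff c ON c.dept_id = p.id GROUP BY p.name

Result:
name        | COUNT(c.id)
------------+------------
Engineering | 2          
Finance     | 1          
Legal       | 0          
Marketing   | 2          
Sales       | 1          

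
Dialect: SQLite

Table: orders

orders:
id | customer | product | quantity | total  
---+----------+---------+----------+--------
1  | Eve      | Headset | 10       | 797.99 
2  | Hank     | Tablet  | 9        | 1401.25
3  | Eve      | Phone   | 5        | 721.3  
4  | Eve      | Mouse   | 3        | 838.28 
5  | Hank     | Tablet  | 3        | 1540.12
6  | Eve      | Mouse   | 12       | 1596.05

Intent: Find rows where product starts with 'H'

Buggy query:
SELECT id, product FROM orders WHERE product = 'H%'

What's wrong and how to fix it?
Bug: Wildcards only work with LIKE; '=' treats '%' as a literal character

Fix: Use LIKE for wildcard pattern matching

Corrected query:
SELECT id, product FROM orders WHERE product LIKE 'H%'

Result:
id | product
---+--------
1  | Headset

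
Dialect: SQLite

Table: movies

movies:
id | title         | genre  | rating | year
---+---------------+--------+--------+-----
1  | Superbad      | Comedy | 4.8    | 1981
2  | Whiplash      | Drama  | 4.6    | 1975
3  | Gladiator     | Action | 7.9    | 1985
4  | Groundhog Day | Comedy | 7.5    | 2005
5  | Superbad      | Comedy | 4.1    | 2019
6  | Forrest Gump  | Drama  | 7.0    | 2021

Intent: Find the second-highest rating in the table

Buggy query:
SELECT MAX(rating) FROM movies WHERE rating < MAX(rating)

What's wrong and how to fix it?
Bug: MAX(rating) on the right of the comparison is an aggregate-in-WHERE error

Fix: Put the inner MAX in a scalar subquery

Corrected query:
SELECT MAX(rating) FROM movies WHERE rating < (SELECT MAX(rating) FROM movies)

Result:
MAX(rating)
-----------
7.5        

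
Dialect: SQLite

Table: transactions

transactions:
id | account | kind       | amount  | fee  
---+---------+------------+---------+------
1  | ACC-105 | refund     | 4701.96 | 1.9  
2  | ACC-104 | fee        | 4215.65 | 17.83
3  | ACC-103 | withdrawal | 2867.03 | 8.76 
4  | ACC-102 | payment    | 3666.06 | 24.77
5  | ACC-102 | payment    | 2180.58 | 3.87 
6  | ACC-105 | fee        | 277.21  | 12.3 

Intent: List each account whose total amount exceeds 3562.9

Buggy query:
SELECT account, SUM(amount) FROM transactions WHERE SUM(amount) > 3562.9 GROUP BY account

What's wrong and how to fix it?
Bug: Aggregate functions cannot appear in a WHERE clause

Fix: Move the aggregate condition to a HAVING clause

Corrected query:
SELECT account, SUM(amount) FROM transactions GROUP BY account HAVING SUM(amount) > 3562.9

Result:
account | SUM(amount)
--------+------------
ACC-102 | 5846.64    
ACC-104 | 4215.65    
ACC-105 | 4979.17    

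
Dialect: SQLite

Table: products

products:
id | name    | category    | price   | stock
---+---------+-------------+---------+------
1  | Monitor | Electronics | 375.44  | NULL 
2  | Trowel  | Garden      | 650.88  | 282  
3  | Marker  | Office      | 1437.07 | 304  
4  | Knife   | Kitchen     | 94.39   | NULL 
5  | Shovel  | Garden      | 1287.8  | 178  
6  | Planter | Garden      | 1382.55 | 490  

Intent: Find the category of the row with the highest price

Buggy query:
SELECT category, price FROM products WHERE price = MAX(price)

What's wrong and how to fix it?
Bug: MAX(price) is an aggregate and cannot be used directly in WHERE

Fix: Wrap MAX in a scalar subquery so WHERE compares against a single value

Corrected query:
SELECT category, price FROM products WHERE price = (SELECT MAX(price) FROM products)

Result:
category | price  
---------+--------
Office   | 1437.07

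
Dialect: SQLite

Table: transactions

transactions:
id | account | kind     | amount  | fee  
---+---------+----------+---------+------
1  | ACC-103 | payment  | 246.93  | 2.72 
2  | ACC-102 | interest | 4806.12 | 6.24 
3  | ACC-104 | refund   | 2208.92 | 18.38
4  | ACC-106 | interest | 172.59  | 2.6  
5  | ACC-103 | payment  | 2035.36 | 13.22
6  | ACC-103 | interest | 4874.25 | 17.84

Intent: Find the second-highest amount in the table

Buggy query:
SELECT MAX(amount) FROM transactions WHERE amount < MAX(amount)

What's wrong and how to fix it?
Bug: MAX(amount) on the right of the comparison is an aggregate-in-WHERE error

Fix: Compute the overall MAX in a subquery, then take MAX of rows below it

Corrected query:
SELECT MAX(amount) FROM transactions WHERE amount < (SELECT MAX(amount) FROM transactions)

Result:
MAX(amount)
-----------
4806.12    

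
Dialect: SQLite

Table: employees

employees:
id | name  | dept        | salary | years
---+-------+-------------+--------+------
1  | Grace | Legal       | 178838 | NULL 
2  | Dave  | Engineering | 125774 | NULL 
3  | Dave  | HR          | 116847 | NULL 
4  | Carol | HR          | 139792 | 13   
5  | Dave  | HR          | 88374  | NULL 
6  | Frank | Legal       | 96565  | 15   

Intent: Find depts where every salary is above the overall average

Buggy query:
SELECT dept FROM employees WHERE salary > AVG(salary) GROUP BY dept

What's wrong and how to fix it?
Bug: WHERE evaluates per row before aggregation, so AVG() is unavailable

Fix: Compute the overall average in a scalar subquery and compare each group's MIN against it in HAVING

Corrected query:
SELECT dept FROM employees GROUP BY dept HAVING MIN(salary) > (SELECT AVG(salary) FROM employees)

Result:
dept       
-----------
Engineering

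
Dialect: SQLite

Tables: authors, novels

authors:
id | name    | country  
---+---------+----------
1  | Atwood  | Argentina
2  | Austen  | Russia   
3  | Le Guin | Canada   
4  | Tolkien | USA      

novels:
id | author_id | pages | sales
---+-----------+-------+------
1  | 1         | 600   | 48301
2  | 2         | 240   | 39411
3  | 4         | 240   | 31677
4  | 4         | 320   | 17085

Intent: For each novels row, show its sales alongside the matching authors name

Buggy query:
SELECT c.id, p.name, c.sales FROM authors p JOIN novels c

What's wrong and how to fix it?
Bug: Missing join condition: each novels row is matched to all authors rows instead of just its own

Fix: Specify the join condition linking the foreign key to the parent id

Corrected query:
SELECT c.id, p.name, c.sales FROM authors p JOIN novels c ON c.author_id = p.id

Result:
id | name    | sales
---+---------+------
1  | Atwood  | 48301
2  | Austen  | 39411
3  | Tolkien | 31677
4  | Tolkien | 17085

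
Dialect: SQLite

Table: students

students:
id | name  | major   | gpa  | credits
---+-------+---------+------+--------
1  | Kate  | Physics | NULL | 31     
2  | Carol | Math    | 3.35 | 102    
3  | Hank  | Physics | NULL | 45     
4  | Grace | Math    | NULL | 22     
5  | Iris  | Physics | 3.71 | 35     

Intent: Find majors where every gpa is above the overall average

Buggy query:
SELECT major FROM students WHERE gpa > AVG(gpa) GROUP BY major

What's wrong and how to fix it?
Bug: WHERE evaluates per row before aggregation, so AVG() is unavailable

Fix: Use a subquery for AVG and a HAVING MIN(...) filter so the condition holds for every row in the group

Corrected query:
SELECT major FROM students GROUP BY major HAVING MIN(gpa) > (SELECT AVG(gpa) FROM students)

Result:
major  
-------
Physics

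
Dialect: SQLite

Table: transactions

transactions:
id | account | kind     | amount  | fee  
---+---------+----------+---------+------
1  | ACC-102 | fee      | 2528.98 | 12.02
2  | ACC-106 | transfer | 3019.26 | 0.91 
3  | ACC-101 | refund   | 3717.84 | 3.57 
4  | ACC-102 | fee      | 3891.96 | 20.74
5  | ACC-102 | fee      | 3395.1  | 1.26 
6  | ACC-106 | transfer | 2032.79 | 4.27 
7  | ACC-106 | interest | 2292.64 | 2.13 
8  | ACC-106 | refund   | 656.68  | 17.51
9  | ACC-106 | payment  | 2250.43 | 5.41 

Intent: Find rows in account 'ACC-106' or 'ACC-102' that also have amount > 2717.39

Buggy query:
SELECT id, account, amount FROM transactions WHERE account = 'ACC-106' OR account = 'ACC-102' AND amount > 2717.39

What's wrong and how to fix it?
Bug: Without parentheses, AND is evaluated before OR, so the amount filter only applies to the 'ACC-102' branch

Fix: Group the OR with parentheses (or use IN), then AND the threshold

Corrected query:
SELECT id, account, amount FROM transactions WHERE (account = 'ACC-106' OR account = 'ACC-102') AND amount > 2717.39

Result:
id | account | amount 
---+---------+--------
2  | ACC-106 | 3019.26
4  | ACC-102 | 3891.96
5  | ACC-102 | 3395.1 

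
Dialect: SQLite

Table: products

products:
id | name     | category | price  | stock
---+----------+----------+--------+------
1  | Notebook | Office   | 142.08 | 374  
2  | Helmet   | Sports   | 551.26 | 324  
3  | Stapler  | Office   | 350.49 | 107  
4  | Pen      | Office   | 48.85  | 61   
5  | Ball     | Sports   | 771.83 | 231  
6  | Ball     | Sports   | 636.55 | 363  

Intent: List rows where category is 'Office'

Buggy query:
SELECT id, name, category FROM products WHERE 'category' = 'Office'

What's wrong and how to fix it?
Bug: 'category' in single quotes is a string literal, not the column; the comparison is literal-vs-literal and never true

Fix: Remove the quotes around the column name (or use double quotes for an identifier)

Corrected query:
SELECT id, name, category FROM products WHERE category = 'Office'

Result:
id | name     | category
---+----------+---------
1  | Notebook | Office  
3  | Stapler  | Office  
4  | Pen      | Office  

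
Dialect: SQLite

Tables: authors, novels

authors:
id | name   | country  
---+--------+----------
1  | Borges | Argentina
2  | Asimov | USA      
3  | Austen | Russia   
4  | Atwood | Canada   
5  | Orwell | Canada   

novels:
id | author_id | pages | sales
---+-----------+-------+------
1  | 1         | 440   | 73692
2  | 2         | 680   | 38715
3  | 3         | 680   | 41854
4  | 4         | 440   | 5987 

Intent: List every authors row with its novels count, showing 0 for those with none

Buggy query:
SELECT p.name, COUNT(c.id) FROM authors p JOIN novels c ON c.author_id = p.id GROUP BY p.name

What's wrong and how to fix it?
Bug: INNER JOIN drops authors rows that have no matching novels rows

Fix: Switch to LEFT JOIN to retain unmatched parent rows

Corrected query:
SELECT p.name, COUNT(c.id) FROM authors p LEFT JOIN novels c ON c.author_id = p.id GROUP BY p.name

Result:
name   | COUNT(c.id)
-------+------------
Asimov | 1          
Atwood | 1          
Austen | 1          
Borges | 1          
Orwell | 0          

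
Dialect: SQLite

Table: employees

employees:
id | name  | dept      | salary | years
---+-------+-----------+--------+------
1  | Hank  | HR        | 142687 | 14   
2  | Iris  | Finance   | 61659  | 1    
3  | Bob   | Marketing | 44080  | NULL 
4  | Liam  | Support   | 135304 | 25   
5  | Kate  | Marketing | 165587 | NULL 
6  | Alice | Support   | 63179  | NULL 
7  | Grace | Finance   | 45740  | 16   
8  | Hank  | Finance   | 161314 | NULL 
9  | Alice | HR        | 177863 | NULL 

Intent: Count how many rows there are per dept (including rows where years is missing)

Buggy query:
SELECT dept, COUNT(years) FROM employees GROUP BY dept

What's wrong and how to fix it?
Bug: COUNT(years) skips NULLs, so groups with missing years are undercounted

Fix: Replace COUNT(years) with COUNT(*)

Corrected query:
SELECT dept, COUNT(*) FROM employees GROUP BY dept

Result:
dept      | COUNT(*)
----------+---------
Finance   | 3       
HR        | 2       
Marketing | 2       
Support   | 2       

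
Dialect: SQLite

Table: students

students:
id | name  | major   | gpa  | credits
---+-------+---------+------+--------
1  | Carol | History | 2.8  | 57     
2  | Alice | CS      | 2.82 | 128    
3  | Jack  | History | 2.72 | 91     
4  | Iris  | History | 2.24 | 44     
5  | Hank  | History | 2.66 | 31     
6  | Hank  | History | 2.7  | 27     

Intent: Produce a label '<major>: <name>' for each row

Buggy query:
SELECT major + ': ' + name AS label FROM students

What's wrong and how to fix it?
Bug: SQLite uses || for string concatenation; + coerces text to numbers (yielding 0)

Fix: Use the || operator for string concatenation

Corrected query:
SELECT major || ': ' || name AS label FROM students

Result:
label         
--------------
History: Carol
CS: Alice     
History: Jack 
History: Iris 
History: Hank 
History: Hank 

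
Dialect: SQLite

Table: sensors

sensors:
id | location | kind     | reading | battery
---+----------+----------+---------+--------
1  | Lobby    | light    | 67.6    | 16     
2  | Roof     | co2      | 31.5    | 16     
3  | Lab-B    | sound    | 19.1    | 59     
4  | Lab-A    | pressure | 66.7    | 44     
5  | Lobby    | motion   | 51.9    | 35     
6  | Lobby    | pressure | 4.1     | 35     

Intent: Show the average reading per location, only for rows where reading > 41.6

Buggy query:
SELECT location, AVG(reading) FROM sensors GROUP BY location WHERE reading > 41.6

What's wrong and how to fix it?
Bug: Row-level WHERE must come before GROUP BY in the clause order

Fix: Place WHERE between FROM and GROUP BY

Corrected query:
SELECT location, AVG(reading) FROM sensors WHERE reading > 41.6 GROUP BY location

Result:
location | AVG(reading)
---------+-------------
Lab-A    | 66.7        
Lobby    | 59.75       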